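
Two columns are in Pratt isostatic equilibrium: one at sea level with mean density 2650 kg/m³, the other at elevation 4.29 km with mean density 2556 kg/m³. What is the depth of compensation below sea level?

ρ_ref D = ρ (D + h) → D (ρ_ref − ρ) = ρ h.
D = ρ h/(ρ_ref − ρ) = 2556 × 4.29 km/(2650 − 2556) = 117 km.

117 km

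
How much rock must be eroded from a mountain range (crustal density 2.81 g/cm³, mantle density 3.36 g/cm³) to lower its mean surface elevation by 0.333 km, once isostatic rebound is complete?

2.03 km

Net drop Δ = e − u = e − e ρ_c/ρ_m = e (ρ_m − ρ_c)/ρ_m.
e = Δ ρ_m/(ρ_m − ρ_c) = 0.333 km × 3.36/0.55 = 2.03 km.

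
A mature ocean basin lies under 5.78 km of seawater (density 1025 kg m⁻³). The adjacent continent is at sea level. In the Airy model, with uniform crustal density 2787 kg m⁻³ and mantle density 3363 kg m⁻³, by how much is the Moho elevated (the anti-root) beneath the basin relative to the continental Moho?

For local isostatic compensation: replacing crust with seawater at the top is compensated by replacing crust with mantle at the base: d (ρ_c − ρ_w) = a (ρ_m − ρ_c).
a = d (ρ_c − ρ_w)/(ρ_m − ρ_c) = 5.78 km × 1762/576 = 17.7 km.

17.7 km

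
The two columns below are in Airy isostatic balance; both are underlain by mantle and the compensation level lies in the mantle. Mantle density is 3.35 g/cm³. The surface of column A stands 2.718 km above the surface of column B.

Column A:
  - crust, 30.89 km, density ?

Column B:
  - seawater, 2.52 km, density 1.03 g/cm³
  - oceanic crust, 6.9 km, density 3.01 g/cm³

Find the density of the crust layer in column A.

Take the compensation level at the base of the deeper column (depth z_c below the surface of column A) and equate Σ ρ_i t_i down to z_c; mantle fills any gap and the z_c terms cancel.
Column A: 30.89×ρ + (z_c − 30.89)×3.35
Column B: 2.718×0 + 2.52×1.03 + 6.9×3.01 + (z_c − 2.718 − 9.42)×3.35
The z_c×3.35 term appears on both sides and cancels. Collect the known terms of each column as K = Σ(ρt)_known − 3.35 × (depth of known layers): K_A = 0 − 3.35×30.89 = −103.4815; K_B = 23.3646 − 3.35×(2.718 + 9.42) = −17.2977.
Balance: K_A + 30.89×ρ = K_B, so ρ = (K_B − K_A)/30.89 = 86.1838/30.89 = 2.79 g/cm³.

2.79 g/cm³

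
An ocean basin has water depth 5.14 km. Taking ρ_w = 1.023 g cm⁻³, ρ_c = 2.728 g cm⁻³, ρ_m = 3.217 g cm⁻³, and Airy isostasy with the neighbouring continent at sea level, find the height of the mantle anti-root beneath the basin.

By Archimedes' principle applied to the lithosphere: replacing crust with seawater at the top is compensated by replacing crust with mantle at the base: d (ρ_c − ρ_w) = a (ρ_m − ρ_c).
a = d (ρ_c − ρ_w)/(ρ_m − ρ_c) = 5.14 km × 1.705/0.489 = 17.9 km.

17.9 km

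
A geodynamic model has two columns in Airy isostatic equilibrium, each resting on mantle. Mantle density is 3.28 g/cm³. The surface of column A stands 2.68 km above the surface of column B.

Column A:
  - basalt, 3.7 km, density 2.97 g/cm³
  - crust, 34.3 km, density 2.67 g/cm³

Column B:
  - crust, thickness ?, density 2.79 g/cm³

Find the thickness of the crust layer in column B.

Take the compensation level at the base of the deeper column (depth z_c below the surface of column A) and equate Σ ρ_i t_i down to z_c; mantle fills any gap and the z_c terms cancel.
Column A: 3.7×2.97 + 34.3×2.67 + (z_c − 38)×3.28
Column B: 2.68×0 + x×2.79 + (z_c − 2.68 − 0 − x)×3.28
The z_c×3.28 term appears on both sides and cancels. Collect the known terms of each column as K = Σ(ρt)_known − 3.28 × (depth of known layers): K_A = 102.57 − 3.28×38 = −22.07; K_B = 0 − 3.28×(2.68 + 0) = −8.7904.
Balance: K_A = K_B − x×(3.28 − 2.79), so x = (K_B − K_A)/(3.28 − 2.79) = 13.2796/0.49 = 27.1 km.

27.1 km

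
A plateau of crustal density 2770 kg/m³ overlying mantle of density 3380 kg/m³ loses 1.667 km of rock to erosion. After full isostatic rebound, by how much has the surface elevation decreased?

0.301 km

Rebound u = e ρ_c/ρ_m = 1.667 km × 2770/3380 = 1.366 km.
Net surface drop = e − u = 1.667 km − 1.366 km = e (ρ_m − ρ_c)/ρ_m = 0.301 km.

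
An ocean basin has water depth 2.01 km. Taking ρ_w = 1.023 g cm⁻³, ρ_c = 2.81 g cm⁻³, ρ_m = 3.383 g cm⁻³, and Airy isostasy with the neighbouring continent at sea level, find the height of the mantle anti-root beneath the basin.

6.27 km

For local isostatic compensation: replacing crust with seawater at the top is compensated by replacing crust with mantle at the base: d (ρ_c − ρ_w) = a (ρ_m − ρ_c).
a = d (ρ_c − ρ_w)/(ρ_m − ρ_c) = 2.01 km × 1.787/0.573 = 6.27 km.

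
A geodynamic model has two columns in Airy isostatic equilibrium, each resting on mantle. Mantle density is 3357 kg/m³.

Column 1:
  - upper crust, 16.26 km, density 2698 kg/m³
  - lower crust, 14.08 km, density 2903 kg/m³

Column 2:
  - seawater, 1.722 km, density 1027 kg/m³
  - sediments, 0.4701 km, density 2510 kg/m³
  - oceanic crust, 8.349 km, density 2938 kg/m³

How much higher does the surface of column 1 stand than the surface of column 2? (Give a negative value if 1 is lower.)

2.74 km

For any compensation level in the mantle, the mantle terms cancel and isostasy reduces to e = (Σt_1 − Σt_2) − (Σ(ρt)_1 − Σ(ρt)_2) / ρ_m.
Σt_1 = 30.34 km; Σt_2 = 10.5411 km; Σ(ρt)_1 = 84743.72; Σ(ρt)_2 = 27477.807 (in km·kg/m³).
e = (30.34 − 10.5411) − (84743.72 − 27477.807) / 3357 = 2.74 km.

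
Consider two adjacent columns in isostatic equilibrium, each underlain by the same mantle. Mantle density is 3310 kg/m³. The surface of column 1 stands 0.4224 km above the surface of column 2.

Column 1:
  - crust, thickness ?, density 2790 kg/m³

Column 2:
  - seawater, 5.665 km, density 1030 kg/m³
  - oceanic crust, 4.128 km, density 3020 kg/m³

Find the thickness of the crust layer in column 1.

29.8 km

Take the compensation level at the base of the deeper column (depth z_c below the surface of column 1) and equate Σ ρ_i t_i down to z_c; mantle fills any gap and the z_c terms cancel.
Column 1: x×2790 + (z_c − 0 − x)×3310
Column 2: 0.4224×0 + 5.665×1030 + 4.128×3020 + (z_c − 0.4224 − 9.793)×3310
The z_c×3310 term appears on both sides and cancels. Collect the known terms of each column as K = Σ(ρt)_known − 3310 × (depth of known layers): K_1 = 0 − 3310×0 = 0; K_2 = 18301.51 − 3310×(0.4224 + 9.793) = −15511.464.
Balance: K_1 − x×(3310 − 2790) = K_2, so x = (K_1 − K_2)/(3310 − 2790) = 15511.5/520 = 29.8 km.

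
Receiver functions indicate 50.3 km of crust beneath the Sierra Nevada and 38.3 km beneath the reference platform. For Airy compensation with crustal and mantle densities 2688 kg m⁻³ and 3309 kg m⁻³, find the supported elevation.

2.25 km

Excess crust Δ = 50.3 km − 38.3 km = 12 km, split between elevation h and root r with h + r = Δ.
Airy balance ρ_c h = (ρ_m − ρ_c) r gives r = h ρ_c/(ρ_m − ρ_c), so h (1 + ρ_c/(ρ_m − ρ_c)) = Δ, i.e. h = Δ (ρ_m − ρ_c)/ρ_m.
h = 12 km × 621/3309 = 2.25 km.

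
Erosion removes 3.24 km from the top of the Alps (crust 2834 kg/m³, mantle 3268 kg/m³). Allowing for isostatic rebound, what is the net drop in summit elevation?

Rebound u = e ρ_c/ρ_m = 3.24 km × 2834/3268 = 2.81 km.
Net surface drop = e − u = 3.24 km − 2.81 km = e (ρ_m − ρ_c)/ρ_m = 0.43 km.

0.43 km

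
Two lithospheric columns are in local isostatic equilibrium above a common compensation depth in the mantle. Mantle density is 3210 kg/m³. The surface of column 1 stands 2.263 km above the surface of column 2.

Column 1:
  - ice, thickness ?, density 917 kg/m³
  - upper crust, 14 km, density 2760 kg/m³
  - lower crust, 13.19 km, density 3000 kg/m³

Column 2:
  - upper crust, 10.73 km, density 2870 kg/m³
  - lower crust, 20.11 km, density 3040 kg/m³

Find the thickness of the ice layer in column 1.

2.29 km

Take the compensation level at the base of the deeper column (depth z_c below the surface of column 1) and equate Σ ρ_i t_i down to z_c; mantle fills any gap and the z_c terms cancel.
Column 1: x×917 + 14×2760 + 13.19×3000 + (z_c − 27.19 − x)×3210
Column 2: 2.263×0 + 10.73×2870 + 20.11×3040 + (z_c − 2.263 − 30.84)×3210
The z_c×3210 term appears on both sides and cancels. Collect the known terms of each column as K = Σ(ρt)_known − 3210 × (depth of known layers): K_1 = 78210 − 3210×27.19 = −9069.9; K_2 = 91929.5 − 3210×(2.263 + 30.84) = −14331.13.
Balance: K_1 − x×(3210 − 917) = K_2, so x = (K_1 − K_2)/(3210 − 917) = 5261.23/2293 = 2.29 km.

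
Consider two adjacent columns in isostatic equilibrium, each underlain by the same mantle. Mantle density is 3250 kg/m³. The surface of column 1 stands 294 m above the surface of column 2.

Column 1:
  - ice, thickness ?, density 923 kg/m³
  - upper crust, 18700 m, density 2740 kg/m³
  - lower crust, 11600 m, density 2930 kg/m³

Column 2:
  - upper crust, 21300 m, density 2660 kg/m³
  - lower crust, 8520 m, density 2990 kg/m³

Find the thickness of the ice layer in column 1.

Take the compensation level at the base of the deeper column (depth z_c below the surface of column 1) and equate Σ ρ_i t_i down to z_c; mantle fills any gap and the z_c terms cancel.
Column 1: x×923 + 18700×2740 + 11600×2930 + (z_c − 30300 − x)×3250
Column 2: 294×0 + 21300×2660 + 8520×2990 + (z_c − 294 − 29820)×3250
The z_c×3250 term appears on both sides and cancels. Collect the known terms of each column as K = Σ(ρt)_known − 3250 × (depth of known layers): K_1 = 85226000 − 3250×30300 = −13249000; K_2 = 82132800 − 3250×(294 + 29820) = −15737700.
Balance: K_1 − x×(3250 − 923) = K_2, so x = (K_1 − K_2)/(3250 − 923) = 2488700/2327 = 1070 m.

1070 m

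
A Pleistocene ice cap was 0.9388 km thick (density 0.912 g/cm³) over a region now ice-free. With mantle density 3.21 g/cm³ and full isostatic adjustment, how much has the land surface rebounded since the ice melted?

Removing the load lets mantle flow back in; uplift u satisfies ρ_ice t = ρ_m u.
u = t ρ_ice/ρ_m = 0.9388 km × 0.912/3.21 = 0.267 km.

0.267 km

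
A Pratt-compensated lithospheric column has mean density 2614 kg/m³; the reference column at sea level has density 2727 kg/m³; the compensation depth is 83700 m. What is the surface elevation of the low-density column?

3620 m

ρ_ref D = ρ (D + h) → h = D (ρ_ref − ρ)/ρ.
h = 83700 m × (2727 − 2614)/2614 = 3620 m.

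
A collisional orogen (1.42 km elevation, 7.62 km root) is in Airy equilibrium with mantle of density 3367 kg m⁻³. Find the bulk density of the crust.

ρ_c h = (ρ_m − ρ_c) r → ρ_c (h + r) = ρ_m r → ρ_c = ρ_m r / (h + r).
ρ_c = 3367 × 7.62 km / (1.42 km + 7.62 km) = 2840 kg m⁻³.

2840 kg m⁻³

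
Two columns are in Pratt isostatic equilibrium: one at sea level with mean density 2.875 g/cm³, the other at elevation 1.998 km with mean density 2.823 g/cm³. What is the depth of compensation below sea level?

ρ_ref D = ρ (D + h) → D (ρ_ref − ρ) = ρ h.
D = ρ h/(ρ_ref − ρ) = 2.823 × 1.998 km/(2.875 − 2.823) = 108 km.

108 km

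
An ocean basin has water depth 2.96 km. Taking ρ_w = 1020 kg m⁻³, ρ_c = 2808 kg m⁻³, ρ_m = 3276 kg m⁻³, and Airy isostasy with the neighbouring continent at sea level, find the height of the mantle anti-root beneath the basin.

In Airy isostatic equilibrium: replacing crust with seawater at the top is compensated by replacing crust with mantle at the base: d (ρ_c − ρ_w) = a (ρ_m − ρ_c).
a = d (ρ_c − ρ_w)/(ρ_m − ρ_c) = 2.96 km × 1788/468 = 11.3 km.

11.3 km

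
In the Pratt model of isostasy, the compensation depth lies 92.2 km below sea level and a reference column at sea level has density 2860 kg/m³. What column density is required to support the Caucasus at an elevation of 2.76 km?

2780 kg/m³

Pratt balance: ρ_ref D = ρ (D + h).
ρ = ρ_ref D/(D + h) = 2860 × 92.2 km/(92.2 km + 2.76 km) = 2780 kg/m³.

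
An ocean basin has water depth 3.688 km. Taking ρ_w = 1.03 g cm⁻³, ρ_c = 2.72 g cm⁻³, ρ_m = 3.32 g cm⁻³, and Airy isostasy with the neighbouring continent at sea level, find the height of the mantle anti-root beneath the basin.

10.4 km

For local isostatic compensation: replacing crust with seawater at the top is compensated by replacing crust with mantle at the base: d (ρ_c − ρ_w) = a (ρ_m − ρ_c).
a = d (ρ_c − ρ_w)/(ρ_m − ρ_c) = 3.688 km × 1.69/0.6 = 10.4 km.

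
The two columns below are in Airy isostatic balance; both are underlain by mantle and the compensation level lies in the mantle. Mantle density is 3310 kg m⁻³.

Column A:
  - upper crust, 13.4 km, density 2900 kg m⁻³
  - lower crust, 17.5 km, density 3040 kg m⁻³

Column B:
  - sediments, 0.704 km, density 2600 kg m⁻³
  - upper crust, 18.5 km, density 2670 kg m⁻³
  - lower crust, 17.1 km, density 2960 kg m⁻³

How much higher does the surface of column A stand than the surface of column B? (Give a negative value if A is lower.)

−2.45 km

For any compensation level in the mantle, the mantle terms cancel and isostasy reduces to e = (Σt_A − Σt_B) − (Σ(ρt)_A − Σ(ρt)_B) / ρ_m.
Σt_A = 30.9 km; Σt_B = 36.304 km; Σ(ρt)_A = 92060; Σ(ρt)_B = 101841.4 (in km·kg m⁻³).
e = (30.9 − 36.304) − (92060 − 101841.4) / 3310 = −2.45 km.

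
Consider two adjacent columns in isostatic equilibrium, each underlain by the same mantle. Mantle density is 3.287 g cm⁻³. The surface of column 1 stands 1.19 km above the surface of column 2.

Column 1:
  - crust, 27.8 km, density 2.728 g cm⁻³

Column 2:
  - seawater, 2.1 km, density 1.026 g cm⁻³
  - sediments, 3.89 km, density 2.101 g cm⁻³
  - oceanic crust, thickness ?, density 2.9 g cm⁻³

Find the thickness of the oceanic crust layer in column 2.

Take the compensation level at the base of the deeper column (depth z_c below the surface of column 1) and equate Σ ρ_i t_i down to z_c; mantle fills any gap and the z_c terms cancel.
Column 1: 27.8×2.728 + (z_c − 27.8)×3.287
Column 2: 1.19×0 + 2.1×1.026 + 3.89×2.101 + x×2.9 + (z_c − 1.19 − 5.99 − x)×3.287
The z_c×3.287 term appears on both sides and cancels. Collect the known terms of each column as K = Σ(ρt)_known − 3.287 × (depth of known layers): K_1 = 75.8384 − 3.287×27.8 = −15.5402; K_2 = 10.32749 − 3.287×(1.19 + 5.99) = −13.27317.
Balance: K_1 = K_2 − x×(3.287 − 2.9), so x = (K_2 − K_1)/(3.287 − 2.9) = 2.26703/0.387 = 5.86 km.

5.86 km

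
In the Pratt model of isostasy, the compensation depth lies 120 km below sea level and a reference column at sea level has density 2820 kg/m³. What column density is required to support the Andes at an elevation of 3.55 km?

2740 kg/m³

Pratt balance: ρ_ref D = ρ (D + h).
ρ = ρ_ref D/(D + h) = 2820 × 120 km/(120 km + 3.55 km) = 2740 kg/m³.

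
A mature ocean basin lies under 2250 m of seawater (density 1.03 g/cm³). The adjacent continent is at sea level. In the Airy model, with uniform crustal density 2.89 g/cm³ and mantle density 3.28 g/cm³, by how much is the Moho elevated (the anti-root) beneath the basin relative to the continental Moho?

10700 m

Equating mass per unit area of the two columns: replacing crust with seawater at the top is compensated by replacing crust with mantle at the base: d (ρ_c − ρ_w) = a (ρ_m − ρ_c).
a = d (ρ_c − ρ_w)/(ρ_m − ρ_c) = 2250 m × 1.86/0.39 = 10700 m.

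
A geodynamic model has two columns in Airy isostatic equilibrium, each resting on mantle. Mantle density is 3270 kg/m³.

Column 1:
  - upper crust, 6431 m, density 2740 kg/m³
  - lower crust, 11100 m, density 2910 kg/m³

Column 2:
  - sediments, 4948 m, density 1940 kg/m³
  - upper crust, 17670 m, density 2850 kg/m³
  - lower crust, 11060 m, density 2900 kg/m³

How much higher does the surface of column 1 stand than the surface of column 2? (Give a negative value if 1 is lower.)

For any compensation level in the mantle, the mantle terms cancel and isostasy reduces to e = (Σt_1 − Σt_2) − (Σ(ρt)_1 − Σ(ρt)_2) / ρ_m.
Σt_1 = 17531 m; Σt_2 = 33678 m; Σ(ρt)_1 = 49921940; Σ(ρt)_2 = 92032620 (in m·kg/m³).
e = (17531 − 33678) − (49921940 − 92032620) / 3270 = −3270 m.

−3270 m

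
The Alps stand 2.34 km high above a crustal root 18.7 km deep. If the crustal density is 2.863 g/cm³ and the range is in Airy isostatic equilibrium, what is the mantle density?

Airy balance: ρ_c h = (ρ_m − ρ_c) r → ρ_m = ρ_c (1 + h/r).
ρ_m = 2.863 × (1 + 2.34 km/18.7 km) = 3.22 g/cm³.

3.22 g/cm³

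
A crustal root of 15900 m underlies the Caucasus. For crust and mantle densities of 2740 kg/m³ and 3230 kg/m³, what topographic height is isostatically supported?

2840 m

In Airy isostatic equilibrium: ρ_c h = (ρ_m − ρ_c) r.
h = r (ρ_m − ρ_c) / ρ_c = 15900 m × (3230 − 2740) / 2740 = 2840 m.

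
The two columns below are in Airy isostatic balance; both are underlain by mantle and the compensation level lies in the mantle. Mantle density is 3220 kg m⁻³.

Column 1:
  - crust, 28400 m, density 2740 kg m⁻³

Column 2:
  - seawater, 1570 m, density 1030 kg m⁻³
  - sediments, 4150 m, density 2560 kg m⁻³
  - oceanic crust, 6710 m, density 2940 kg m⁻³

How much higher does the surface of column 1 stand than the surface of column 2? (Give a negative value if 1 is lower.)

1730 m

For any compensation level in the mantle, the mantle terms cancel and isostasy reduces to e = (Σt_1 − Σt_2) − (Σ(ρt)_1 − Σ(ρt)_2) / ρ_m.
Σt_1 = 28400 m; Σt_2 = 12430 m; Σ(ρt)_1 = 77816000; Σ(ρt)_2 = 31968500 (in m·kg m⁻³).
e = (28400 − 12430) − (77816000 − 31968500) / 3220 = 1730 m.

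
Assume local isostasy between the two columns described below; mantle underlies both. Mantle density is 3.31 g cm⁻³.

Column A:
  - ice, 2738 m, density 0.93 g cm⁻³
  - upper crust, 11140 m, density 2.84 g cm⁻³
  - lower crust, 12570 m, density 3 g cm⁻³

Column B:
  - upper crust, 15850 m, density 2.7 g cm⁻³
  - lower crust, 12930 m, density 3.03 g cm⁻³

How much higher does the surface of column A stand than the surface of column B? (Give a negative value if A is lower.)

713 m

For any compensation level in the mantle, the mantle terms cancel and isostasy reduces to e = (Σt_A − Σt_B) − (Σ(ρt)_A − Σ(ρt)_B) / ρ_m.
Σt_A = 26448 m; Σt_B = 28780 m; Σ(ρt)_A = 71893.94; Σ(ρt)_B = 81972.9 (in m·g cm⁻³).
e = (26448 − 28780) − (71893.94 − 81972.9) / 3.31 = 713 m.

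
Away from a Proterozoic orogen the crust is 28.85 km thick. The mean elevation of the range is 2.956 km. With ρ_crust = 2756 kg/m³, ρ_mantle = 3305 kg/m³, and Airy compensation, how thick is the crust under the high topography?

Root depth r = h ρ_c / (ρ_m − ρ_c) = 2.956 km × 2756 / 549 = 14.84 km.
Total thickness = T + h + r = 28.85 km + 2.956 km + 14.84 km = 46.6 km.

46.6 km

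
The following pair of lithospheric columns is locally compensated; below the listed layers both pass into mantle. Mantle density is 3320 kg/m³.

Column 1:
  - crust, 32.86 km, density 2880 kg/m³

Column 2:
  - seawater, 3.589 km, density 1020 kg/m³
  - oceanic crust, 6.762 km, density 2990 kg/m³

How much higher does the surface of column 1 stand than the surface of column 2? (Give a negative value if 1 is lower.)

For any compensation level in the mantle, the mantle terms cancel and isostasy reduces to e = (Σt_1 − Σt_2) − (Σ(ρt)_1 − Σ(ρt)_2) / ρ_m.
Σt_1 = 32.86 km; Σt_2 = 10.351 km; Σ(ρt)_1 = 94636.8; Σ(ρt)_2 = 23879.16 (in km·kg/m³).
e = (32.86 − 10.351) − (94636.8 − 23879.16) / 3320 = 1.2 km.

1.2 km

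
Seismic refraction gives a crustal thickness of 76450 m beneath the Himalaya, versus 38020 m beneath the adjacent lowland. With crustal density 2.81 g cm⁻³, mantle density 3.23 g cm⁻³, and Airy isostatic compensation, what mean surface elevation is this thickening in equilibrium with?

5000 m

Excess crust Δ = 76450 m − 38020 m = 38430 m, split between elevation h and root r with h + r = Δ.
Airy balance ρ_c h = (ρ_m − ρ_c) r gives r = h ρ_c/(ρ_m − ρ_c), so h (1 + ρ_c/(ρ_m − ρ_c)) = Δ, i.e. h = Δ (ρ_m − ρ_c)/ρ_m.
h = 38430 m × 0.42/3.23 = 5000 m.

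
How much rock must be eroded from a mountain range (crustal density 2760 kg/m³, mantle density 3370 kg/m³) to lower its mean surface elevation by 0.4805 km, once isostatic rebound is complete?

2.65 km

Net drop Δ = e − u = e − e ρ_c/ρ_m = e (ρ_m − ρ_c)/ρ_m.
e = Δ ρ_m/(ρ_m − ρ_c) = 0.4805 km × 3370/610 = 2.65 km.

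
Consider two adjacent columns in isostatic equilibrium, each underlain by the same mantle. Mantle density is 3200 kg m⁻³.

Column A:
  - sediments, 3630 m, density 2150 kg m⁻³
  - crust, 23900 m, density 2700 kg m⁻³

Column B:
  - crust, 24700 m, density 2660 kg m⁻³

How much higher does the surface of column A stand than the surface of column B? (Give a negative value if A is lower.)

757 m

For any compensation level in the mantle, the mantle terms cancel and isostasy reduces to e = (Σt_A − Σt_B) − (Σ(ρt)_A − Σ(ρt)_B) / ρ_m.
Σt_A = 27530 m; Σt_B = 24700 m; Σ(ρt)_A = 72334500; Σ(ρt)_B = 65702000 (in m·kg m⁻³).
e = (27530 − 24700) − (72334500 − 65702000) / 3200 = 757 m.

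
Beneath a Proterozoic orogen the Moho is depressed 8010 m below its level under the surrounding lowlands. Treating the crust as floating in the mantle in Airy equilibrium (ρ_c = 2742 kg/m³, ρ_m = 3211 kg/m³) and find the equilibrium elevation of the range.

1370 m

In Airy isostatic equilibrium: ρ_c h = (ρ_m − ρ_c) r.
h = r (ρ_m − ρ_c) / ρ_c = 8010 m × (3211 − 2742) / 2742 = 1370 m.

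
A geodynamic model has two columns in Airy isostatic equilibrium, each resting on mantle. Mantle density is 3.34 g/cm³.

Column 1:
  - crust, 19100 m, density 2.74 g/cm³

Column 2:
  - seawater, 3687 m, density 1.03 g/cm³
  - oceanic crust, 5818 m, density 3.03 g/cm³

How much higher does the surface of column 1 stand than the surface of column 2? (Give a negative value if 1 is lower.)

341 m

For any compensation level in the mantle, the mantle terms cancel and isostasy reduces to e = (Σt_1 − Σt_2) − (Σ(ρt)_1 − Σ(ρt)_2) / ρ_m.
Σt_1 = 19100 m; Σt_2 = 9505 m; Σ(ρt)_1 = 52334; Σ(ρt)_2 = 21426.15 (in m·g/cm³).
e = (19100 − 9505) − (52334 − 21426.15) / 3.34 = 341 m.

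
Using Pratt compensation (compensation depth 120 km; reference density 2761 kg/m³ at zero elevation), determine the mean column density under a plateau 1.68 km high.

2720 kg/m³

Pratt balance: ρ_ref D = ρ (D + h).
ρ = ρ_ref D/(D + h) = 2761 × 120 km/(120 km + 1.68 km) = 2720 kg/m³.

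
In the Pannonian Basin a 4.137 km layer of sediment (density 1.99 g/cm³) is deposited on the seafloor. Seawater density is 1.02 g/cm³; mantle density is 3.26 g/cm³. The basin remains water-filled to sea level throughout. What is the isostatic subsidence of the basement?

1.79 km

Submarine loading: the sediment displaces seawater, and the subsidence is in turn flooded, so s (ρ_m − ρ_w) = t (ρ_sed − ρ_w).
s = 4.137 km × (1.99 − 1.02) / (3.26 − 1.02) = 1.79 km.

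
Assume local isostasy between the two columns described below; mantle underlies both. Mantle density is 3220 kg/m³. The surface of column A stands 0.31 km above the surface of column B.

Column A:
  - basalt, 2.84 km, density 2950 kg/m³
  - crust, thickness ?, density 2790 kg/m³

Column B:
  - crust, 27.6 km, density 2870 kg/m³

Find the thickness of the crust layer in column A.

23 km

Take the compensation level at the base of the deeper column (depth z_c below the surface of column A) and equate Σ ρ_i t_i down to z_c; mantle fills any gap and the z_c terms cancel.
Column A: 2.84×2950 + x×2790 + (z_c − 2.84 − x)×3220
Column B: 0.31×0 + 27.6×2870 + (z_c − 0.31 − 27.6)×3220
The z_c×3220 term appears on both sides and cancels. Collect the known terms of each column as K = Σ(ρt)_known − 3220 × (depth of known layers): K_A = 8378 − 3220×2.84 = −766.8; K_B = 79212 − 3220×(0.31 + 27.6) = −10658.2.
Balance: K_A − x×(3220 − 2790) = K_B, so x = (K_A − K_B)/(3220 − 2790) = 9891.4/430 = 23 km.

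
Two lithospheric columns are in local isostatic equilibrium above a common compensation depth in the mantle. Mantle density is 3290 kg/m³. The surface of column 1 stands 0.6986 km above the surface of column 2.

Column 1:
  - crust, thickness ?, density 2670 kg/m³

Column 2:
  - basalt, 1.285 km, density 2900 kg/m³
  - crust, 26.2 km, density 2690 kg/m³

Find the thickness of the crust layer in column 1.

Take the compensation level at the base of the deeper column (depth z_c below the surface of column 1) and equate Σ ρ_i t_i down to z_c; mantle fills any gap and the z_c terms cancel.
Column 1: x×2670 + (z_c − 0 − x)×3290
Column 2: 0.6986×0 + 1.285×2900 + 26.2×2690 + (z_c − 0.6986 − 27.485)×3290
The z_c×3290 term appears on both sides and cancels. Collect the known terms of each column as K = Σ(ρt)_known − 3290 × (depth of known layers): K_1 = 0 − 3290×0 = 0; K_2 = 74204.5 − 3290×(0.6986 + 27.485) = −18519.544.
Balance: K_1 − x×(3290 − 2670) = K_2, so x = (K_1 − K_2)/(3290 − 2670) = 18519.5/620 = 29.9 km.

29.9 km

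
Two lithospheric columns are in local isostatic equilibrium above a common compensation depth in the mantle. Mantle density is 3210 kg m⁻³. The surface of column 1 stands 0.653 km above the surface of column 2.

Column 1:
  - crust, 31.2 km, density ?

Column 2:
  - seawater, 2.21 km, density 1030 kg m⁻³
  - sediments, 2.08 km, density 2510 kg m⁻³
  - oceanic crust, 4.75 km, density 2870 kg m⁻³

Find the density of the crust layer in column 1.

Take the compensation level at the base of the deeper column (depth z_c below the surface of column 1) and equate Σ ρ_i t_i down to z_c; mantle fills any gap and the z_c terms cancel.
Column 1: 31.2×ρ + (z_c − 31.2)×3210
Column 2: 0.653×0 + 2.21×1030 + 2.08×2510 + 4.75×2870 + (z_c − 0.653 − 9.04)×3210
The z_c×3210 term appears on both sides and cancels. Collect the known terms of each column as K = Σ(ρt)_known − 3210 × (depth of known layers): K_1 = 0 − 3210×31.2 = −100152; K_2 = 21129.6 − 3210×(0.653 + 9.04) = −9984.93.
Balance: K_1 + 31.2×ρ = K_2, so ρ = (K_2 − K_1)/31.2 = 90167.1/31.2 = 2890 kg m⁻³.

2890 kg m⁻³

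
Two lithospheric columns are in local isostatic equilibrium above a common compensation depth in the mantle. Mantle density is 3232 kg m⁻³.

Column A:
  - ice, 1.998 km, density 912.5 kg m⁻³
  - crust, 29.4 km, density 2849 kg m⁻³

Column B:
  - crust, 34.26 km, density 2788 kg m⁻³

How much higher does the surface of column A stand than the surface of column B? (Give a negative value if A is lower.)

For any compensation level in the mantle, the mantle terms cancel and isostasy reduces to e = (Σt_A − Σt_B) − (Σ(ρt)_A − Σ(ρt)_B) / ρ_m.
Σt_A = 31.398 km; Σt_B = 34.26 km; Σ(ρt)_A = 85583.775; Σ(ρt)_B = 95516.88 (in km·kg m⁻³).
e = (31.398 − 34.26) − (85583.775 − 95516.88) / 3232 = 0.211 km.

0.211 km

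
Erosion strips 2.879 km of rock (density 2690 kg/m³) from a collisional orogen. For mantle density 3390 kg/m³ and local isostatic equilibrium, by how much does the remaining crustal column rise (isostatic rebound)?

2.28 km

Unloading: uplift u = e ρ_c/ρ_m = 2.879 km × 2690/3390 = 2.28 km.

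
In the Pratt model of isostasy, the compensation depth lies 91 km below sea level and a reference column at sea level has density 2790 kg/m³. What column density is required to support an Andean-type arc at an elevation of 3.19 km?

2700 kg/m³

Pratt balance: ρ_ref D = ρ (D + h).
ρ = ρ_ref D/(D + h) = 2790 × 91 km/(91 km + 3.19 km) = 2700 kg/m³.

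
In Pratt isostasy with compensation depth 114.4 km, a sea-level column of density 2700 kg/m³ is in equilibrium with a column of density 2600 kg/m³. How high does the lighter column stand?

4.4 km

ρ_ref D = ρ (D + h) → h = D (ρ_ref − ρ)/ρ.
h = 114.4 km × (2700 − 2600)/2600 = 4.4 km.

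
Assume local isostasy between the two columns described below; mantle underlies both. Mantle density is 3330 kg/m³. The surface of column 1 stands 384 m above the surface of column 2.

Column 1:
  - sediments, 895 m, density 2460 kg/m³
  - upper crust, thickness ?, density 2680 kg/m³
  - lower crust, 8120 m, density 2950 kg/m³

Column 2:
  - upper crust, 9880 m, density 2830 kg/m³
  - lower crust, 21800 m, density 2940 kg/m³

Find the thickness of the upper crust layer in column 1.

16700 m

Take the compensation level at the base of the deeper column (depth z_c below the surface of column 1) and equate Σ ρ_i t_i down to z_c; mantle fills any gap and the z_c terms cancel.
Column 1: 895×2460 + x×2680 + 8120×2950 + (z_c − 9015 − x)×3330
Column 2: 384×0 + 9880×2830 + 21800×2940 + (z_c − 384 − 31680)×3330
The z_c×3330 term appears on both sides and cancels. Collect the known terms of each column as K = Σ(ρt)_known − 3330 × (depth of known layers): K_1 = 26155700 − 3330×9015 = −3864250; K_2 = 92052400 − 3330×(384 + 31680) = −14720720.
Balance: K_1 − x×(3330 − 2680) = K_2, so x = (K_1 − K_2)/(3330 − 2680) = 10856500/650 = 16700 m.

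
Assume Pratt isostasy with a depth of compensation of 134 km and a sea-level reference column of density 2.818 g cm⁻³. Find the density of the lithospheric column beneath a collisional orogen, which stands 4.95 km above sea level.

Pratt balance: ρ_ref D = ρ (D + h).
ρ = ρ_ref D/(D + h) = 2.818 × 134 km/(134 km + 4.95 km) = 2.72 g cm⁻³.

2.72 g cm⁻³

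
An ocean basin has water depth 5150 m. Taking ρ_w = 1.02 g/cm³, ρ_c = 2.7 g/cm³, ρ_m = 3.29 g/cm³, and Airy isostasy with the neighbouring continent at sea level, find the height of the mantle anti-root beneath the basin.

By Archimedes' principle applied to the lithosphere: replacing crust with seawater at the top is compensated by replacing crust with mantle at the base: d (ρ_c − ρ_w) = a (ρ_m − ρ_c).
a = d (ρ_c − ρ_w)/(ρ_m − ρ_c) = 5150 m × 1.68/0.59 = 14700 m.

14700 m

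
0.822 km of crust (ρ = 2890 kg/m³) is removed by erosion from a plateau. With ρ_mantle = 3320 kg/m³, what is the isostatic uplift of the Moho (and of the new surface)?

0.716 km

Unloading: uplift u = e ρ_c/ρ_m = 0.822 km × 2890/3320 = 0.716 km.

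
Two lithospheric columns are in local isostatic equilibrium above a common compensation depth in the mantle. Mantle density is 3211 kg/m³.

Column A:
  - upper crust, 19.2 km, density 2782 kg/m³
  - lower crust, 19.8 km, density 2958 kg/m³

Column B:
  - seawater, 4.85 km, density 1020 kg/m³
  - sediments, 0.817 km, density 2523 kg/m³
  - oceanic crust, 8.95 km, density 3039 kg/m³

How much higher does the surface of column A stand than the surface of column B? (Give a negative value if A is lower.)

0.161 km

For any compensation level in the mantle, the mantle terms cancel and isostasy reduces to e = (Σt_A − Σt_B) − (Σ(ρt)_A − Σ(ρt)_B) / ρ_m.
Σt_A = 39 km; Σt_B = 14.617 km; Σ(ρt)_A = 111982.8; Σ(ρt)_B = 34207.341 (in km·kg/m³).
e = (39 − 14.617) − (111982.8 − 34207.341) / 3211 = 0.161 km.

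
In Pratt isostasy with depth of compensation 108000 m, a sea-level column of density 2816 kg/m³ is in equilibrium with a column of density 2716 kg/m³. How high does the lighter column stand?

ρ_ref D = ρ (D + h) → h = D (ρ_ref − ρ)/ρ.
h = 108000 m × (2816 − 2716)/2716 = 3980 m.

3980 m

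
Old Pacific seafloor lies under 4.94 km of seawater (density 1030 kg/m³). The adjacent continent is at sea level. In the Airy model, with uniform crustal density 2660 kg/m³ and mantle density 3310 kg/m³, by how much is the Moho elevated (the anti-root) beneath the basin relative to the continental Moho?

For local isostatic compensation: replacing crust with seawater at the top is compensated by replacing crust with mantle at the base: d (ρ_c − ρ_w) = a (ρ_m − ρ_c).
a = d (ρ_c − ρ_w)/(ρ_m − ρ_c) = 4.94 km × 1630/650 = 12.4 km.

12.4 km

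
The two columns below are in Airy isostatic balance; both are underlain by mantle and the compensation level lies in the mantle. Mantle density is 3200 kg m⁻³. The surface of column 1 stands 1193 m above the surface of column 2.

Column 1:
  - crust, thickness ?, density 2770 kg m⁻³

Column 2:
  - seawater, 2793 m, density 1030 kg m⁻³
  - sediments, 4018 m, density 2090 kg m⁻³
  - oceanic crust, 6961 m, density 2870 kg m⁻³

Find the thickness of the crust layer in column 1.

Take the compensation level at the base of the deeper column (depth z_c below the surface of column 1) and equate Σ ρ_i t_i down to z_c; mantle fills any gap and the z_c terms cancel.
Column 1: x×2770 + (z_c − 0 − x)×3200
Column 2: 1193×0 + 2793×1030 + 4018×2090 + 6961×2870 + (z_c − 1193 − 13772)×3200
The z_c×3200 term appears on both sides and cancels. Collect the known terms of each column as K = Σ(ρt)_known − 3200 × (depth of known layers): K_1 = 0 − 3200×0 = 0; K_2 = 31252480 − 3200×(1193 + 13772) = −16635520.
Balance: K_1 − x×(3200 − 2770) = K_2, so x = (K_1 − K_2)/(3200 − 2770) = 16635500/430 = 38700 m.

38700 m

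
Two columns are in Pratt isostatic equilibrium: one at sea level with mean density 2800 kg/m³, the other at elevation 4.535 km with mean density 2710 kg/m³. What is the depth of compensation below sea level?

137 km

ρ_ref D = ρ (D + h) → D (ρ_ref − ρ) = ρ h.
D = ρ h/(ρ_ref − ρ) = 2710 × 4.535 km/(2800 − 2710) = 137 km.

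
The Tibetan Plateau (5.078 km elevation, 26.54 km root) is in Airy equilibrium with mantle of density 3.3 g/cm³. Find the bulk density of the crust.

ρ_c h = (ρ_m − ρ_c) r → ρ_c (h + r) = ρ_m r → ρ_c = ρ_m r / (h + r).
ρ_c = 3.3 × 26.54 km / (5.078 km + 26.54 km) = 2.77 g/cm³.

2.77 g/cm³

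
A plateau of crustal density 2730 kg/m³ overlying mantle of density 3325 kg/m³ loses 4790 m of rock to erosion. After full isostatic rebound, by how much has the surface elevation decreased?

Rebound u = e ρ_c/ρ_m = 4790 m × 2730/3325 = 3933 m.
Net surface drop = e − u = 4790 m − 3933 m = e (ρ_m − ρ_c)/ρ_m = 857 m.

857 m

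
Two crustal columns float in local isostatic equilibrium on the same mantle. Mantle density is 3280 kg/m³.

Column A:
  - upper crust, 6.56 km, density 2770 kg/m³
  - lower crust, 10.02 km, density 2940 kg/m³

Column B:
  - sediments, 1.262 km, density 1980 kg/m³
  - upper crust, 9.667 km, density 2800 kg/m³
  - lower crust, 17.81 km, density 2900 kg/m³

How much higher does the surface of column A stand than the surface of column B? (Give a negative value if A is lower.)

For any compensation level in the mantle, the mantle terms cancel and isostasy reduces to e = (Σt_A − Σt_B) − (Σ(ρt)_A − Σ(ρt)_B) / ρ_m.
Σt_A = 16.58 km; Σt_B = 28.739 km; Σ(ρt)_A = 47630; Σ(ρt)_B = 81215.36 (in km·kg/m³).
e = (16.58 − 28.739) − (47630 − 81215.36) / 3280 = −1.92 km.

−1.92 km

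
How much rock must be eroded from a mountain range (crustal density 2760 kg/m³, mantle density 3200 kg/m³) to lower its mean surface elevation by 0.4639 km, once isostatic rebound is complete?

Net drop Δ = e − u = e − e ρ_c/ρ_m = e (ρ_m − ρ_c)/ρ_m.
e = Δ ρ_m/(ρ_m − ρ_c) = 0.4639 km × 3200/440 = 3.37 km.

3.37 km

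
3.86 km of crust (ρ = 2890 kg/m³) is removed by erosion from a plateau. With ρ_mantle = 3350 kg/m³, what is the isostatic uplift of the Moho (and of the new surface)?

Unloading: uplift u = e ρ_c/ρ_m = 3.86 km × 2890/3350 = 3.33 km.

3.33 km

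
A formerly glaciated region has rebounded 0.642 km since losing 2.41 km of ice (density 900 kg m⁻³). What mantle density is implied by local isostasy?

3380 kg m⁻³

ρ_m = ρ_ice t / u = 900 × 2.41 km/0.642 km = 3380 kg m⁻³.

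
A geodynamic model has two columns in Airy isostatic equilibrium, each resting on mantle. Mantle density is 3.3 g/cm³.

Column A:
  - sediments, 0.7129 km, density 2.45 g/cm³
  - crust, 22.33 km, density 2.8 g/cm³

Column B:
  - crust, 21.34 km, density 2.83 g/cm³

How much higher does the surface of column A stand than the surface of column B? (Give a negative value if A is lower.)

For any compensation level in the mantle, the mantle terms cancel and isostasy reduces to e = (Σt_A − Σt_B) − (Σ(ρt)_A − Σ(ρt)_B) / ρ_m.
Σt_A = 23.0429 km; Σt_B = 21.34 km; Σ(ρt)_A = 64.270605; Σ(ρt)_B = 60.3922 (in km·g/cm³).
e = (23.0429 − 21.34) − (64.270605 − 60.3922) / 3.3 = 0.528 km.

0.528 km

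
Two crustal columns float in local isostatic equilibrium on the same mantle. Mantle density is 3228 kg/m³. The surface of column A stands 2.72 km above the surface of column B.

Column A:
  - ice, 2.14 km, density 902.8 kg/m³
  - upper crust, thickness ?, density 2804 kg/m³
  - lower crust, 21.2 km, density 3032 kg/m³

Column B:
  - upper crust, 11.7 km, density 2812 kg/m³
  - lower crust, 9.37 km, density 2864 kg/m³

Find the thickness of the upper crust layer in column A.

Take the compensation level at the base of the deeper column (depth z_c below the surface of column A) and equate Σ ρ_i t_i down to z_c; mantle fills any gap and the z_c terms cancel.
Column A: 2.14×902.8 + x×2804 + 21.2×3032 + (z_c − 23.34 − x)×3228
Column B: 2.72×0 + 11.7×2812 + 9.37×2864 + (z_c − 2.72 − 21.07)×3228
The z_c×3228 term appears on both sides and cancels. Collect the known terms of each column as K = Σ(ρt)_known − 3228 × (depth of known layers): K_A = 66210.392 − 3228×23.34 = −9131.128; K_B = 59736.08 − 3228×(2.72 + 21.07) = −17058.04.
Balance: K_A − x×(3228 − 2804) = K_B, so x = (K_A − K_B)/(3228 − 2804) = 7926.91/424 = 18.7 km.

18.7 km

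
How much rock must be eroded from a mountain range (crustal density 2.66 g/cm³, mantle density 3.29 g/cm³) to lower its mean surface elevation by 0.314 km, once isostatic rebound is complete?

1.64 km

Net drop Δ = e − u = e − e ρ_c/ρ_m = e (ρ_m − ρ_c)/ρ_m.
e = Δ ρ_m/(ρ_m − ρ_c) = 0.314 km × 3.29/0.63 = 1.64 km.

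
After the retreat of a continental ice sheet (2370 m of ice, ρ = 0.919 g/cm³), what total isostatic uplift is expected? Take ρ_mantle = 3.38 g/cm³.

644 m

Removing the load lets mantle flow back in; uplift u satisfies ρ_ice t = ρ_m u.
u = t ρ_ice/ρ_m = 2370 m × 0.919/3.38 = 644 m.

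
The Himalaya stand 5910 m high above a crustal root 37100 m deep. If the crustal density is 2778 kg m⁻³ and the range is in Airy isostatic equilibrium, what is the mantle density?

3220 kg m⁻³

Airy balance: ρ_c h = (ρ_m − ρ_c) r → ρ_m = ρ_c (1 + h/r).
ρ_m = 2778 × (1 + 5910 m/37100 m) = 3220 kg m⁻³.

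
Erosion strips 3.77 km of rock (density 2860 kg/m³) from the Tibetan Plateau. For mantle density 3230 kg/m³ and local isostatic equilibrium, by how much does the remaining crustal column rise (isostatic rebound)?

Unloading: uplift u = e ρ_c/ρ_m = 3.77 km × 2860/3230 = 3.34 km.

3.34 km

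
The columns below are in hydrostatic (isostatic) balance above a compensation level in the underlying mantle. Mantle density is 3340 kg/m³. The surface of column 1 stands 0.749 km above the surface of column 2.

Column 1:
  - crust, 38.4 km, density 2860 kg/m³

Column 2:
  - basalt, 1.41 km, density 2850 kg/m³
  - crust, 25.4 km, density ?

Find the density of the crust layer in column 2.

2740 kg/m³

Take the compensation level at the base of the deeper column (depth z_c below the surface of column 1) and equate Σ ρ_i t_i down to z_c; mantle fills any gap and the z_c terms cancel.
Column 1: 38.4×2860 + (z_c − 38.4)×3340
Column 2: 0.749×0 + 1.41×2850 + 25.4×ρ + (z_c − 0.749 − 26.81)×3340
The z_c×3340 term appears on both sides and cancels. Collect the known terms of each column as K = Σ(ρt)_known − 3340 × (depth of known layers): K_1 = 109824 − 3340×38.4 = −18432; K_2 = 4018.5 − 3340×(0.749 + 26.81) = −88028.56.
Balance: K_1 = K_2 + 25.4×ρ, so ρ = (K_1 − K_2)/25.4 = 69596.6/25.4 = 2740 kg/m³.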